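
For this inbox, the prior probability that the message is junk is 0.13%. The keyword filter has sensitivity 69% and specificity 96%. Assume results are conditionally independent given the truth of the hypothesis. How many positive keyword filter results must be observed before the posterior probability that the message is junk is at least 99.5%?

Prior odds: 0.0013 ÷ 0.9987 = 13/9987.
False-positive rate = 1 − 0.96 = 0.04; likelihood ratio of a positive = 0.69/0.04 = 17.25.
Target posterior odds = 0.995/0.005 = 199.
Require 17.25ⁿ ≥ 199 ÷ (13/9987) = 1987413/13.
17.25⁴ = 22667121/256 falls short of 1987413/13 but 17.25⁵ ≈1.52737e+06 reaches it, so n = 5.

5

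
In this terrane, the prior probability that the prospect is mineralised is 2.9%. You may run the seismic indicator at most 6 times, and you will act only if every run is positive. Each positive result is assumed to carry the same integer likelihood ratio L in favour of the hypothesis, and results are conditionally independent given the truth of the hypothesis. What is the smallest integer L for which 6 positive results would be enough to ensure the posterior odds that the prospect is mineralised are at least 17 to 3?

Prior odds = 0.029/0.971 = 29/971.
Target odds = 17/3.
Need L⁶ ≥ 17/3 ÷ (29/971) = 16507/87.
2⁶ = 64 < 16507/87 ≤ 729 = 3⁶, so L = 3.

3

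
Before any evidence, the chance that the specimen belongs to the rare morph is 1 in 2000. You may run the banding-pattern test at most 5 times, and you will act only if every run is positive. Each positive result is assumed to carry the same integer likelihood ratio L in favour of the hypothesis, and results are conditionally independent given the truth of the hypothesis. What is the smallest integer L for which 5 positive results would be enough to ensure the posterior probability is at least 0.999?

19

Prior odds = 0.0005/0.9995 = 1/1999.
Target odds = 0.999/0.001 = 999.
Need L⁵ ≥ 999 ÷ (1/1999) = 1997001.
18⁵ = 1889568 < 1997001 ≤ 2476099 = 19⁵, so L = 19.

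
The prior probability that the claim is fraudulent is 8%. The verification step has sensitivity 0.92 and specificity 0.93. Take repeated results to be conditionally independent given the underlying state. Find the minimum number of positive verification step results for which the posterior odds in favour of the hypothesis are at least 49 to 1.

Prior odds = 0.08/0.92 = 2/23.
False-positive rate = 1 − 0.93 = 0.07; likelihood ratio of a positive = 0.92/0.07 = 92/7.
Target odds = 49.
Require (92/7)ⁿ ≥ 49 ÷ (2/23) = 563.5.
(92/7)² = 8464/49 falls short of 563.5 but (92/7)³ = 778688/343 reaches it, so n = 3.

3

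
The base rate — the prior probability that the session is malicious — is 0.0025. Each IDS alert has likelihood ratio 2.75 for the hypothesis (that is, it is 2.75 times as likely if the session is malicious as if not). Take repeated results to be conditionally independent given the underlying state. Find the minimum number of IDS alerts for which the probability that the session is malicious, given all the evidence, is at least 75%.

8

Prior odds: 0.0025 ÷ 0.9975 = 1/399.
Likelihood ratio per IDS alert = 2.75.
Target odds: 0.75 ÷ 0.25 = 3.
Require 2.75ⁿ ≥ 3 ÷ (1/399) = 1197.
2.75⁷ = 19487171/16384 falls short of 1197 but 2.75⁸ = 214358881/65536 reaches it, so n = 8.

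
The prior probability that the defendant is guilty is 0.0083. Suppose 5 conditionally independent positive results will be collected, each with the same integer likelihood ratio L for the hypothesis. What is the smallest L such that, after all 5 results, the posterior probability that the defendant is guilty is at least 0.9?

Prior odds = 0.0083/0.9917 = 83/9917.
Target odds = 0.9/0.1 = 9.
Need L⁵ ≥ 9 ÷ (83/9917) = 89253/83.
4⁵ = 1024 < 89253/83 ≤ 3125 = 5⁵, so L = 5.

5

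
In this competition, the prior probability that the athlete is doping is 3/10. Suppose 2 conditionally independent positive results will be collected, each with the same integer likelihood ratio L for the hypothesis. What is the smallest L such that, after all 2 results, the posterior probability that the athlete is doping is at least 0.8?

4

Prior odds = 0.3/0.7 = 3/7.
Target odds = 0.8/0.2 = 4.
Need L² ≥ 4 ÷ (3/7) = 28/3.
3² = 9 < 28/3 ≤ 16 = 4², so L = 4.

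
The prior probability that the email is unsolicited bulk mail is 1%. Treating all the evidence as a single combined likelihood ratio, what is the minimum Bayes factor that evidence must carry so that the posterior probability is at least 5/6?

495

Prior odds = 0.01/0.99 = 1/99.
Target odds = (5/6)/(1/6) = 5.
Required Bayes factor = 5 ÷ (1/99) = 495.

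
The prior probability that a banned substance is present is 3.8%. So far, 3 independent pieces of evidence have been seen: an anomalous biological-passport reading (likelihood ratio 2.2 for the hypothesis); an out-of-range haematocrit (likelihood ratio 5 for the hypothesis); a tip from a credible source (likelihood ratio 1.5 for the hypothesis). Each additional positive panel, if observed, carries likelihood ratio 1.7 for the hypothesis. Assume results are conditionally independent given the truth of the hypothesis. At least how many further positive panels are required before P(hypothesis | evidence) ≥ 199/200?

11

Prior odds = 0.038/0.962 = 19/481.
Combined Bayes factor of the evidence already in hand = 2.2 × 5 × 1.5 = 16.5.
Odds after that evidence = (19/481) × 16.5 = 627/962.
Target odds = 0.995/0.005 = 199.
Need 1.7ⁿ ≥ 199 ÷ (627/962) = 191438/627.
1.7¹⁰ ≈201.599 falls short of 191438/627 but 1.7¹¹ ≈342.719 reaches it, so n = 11.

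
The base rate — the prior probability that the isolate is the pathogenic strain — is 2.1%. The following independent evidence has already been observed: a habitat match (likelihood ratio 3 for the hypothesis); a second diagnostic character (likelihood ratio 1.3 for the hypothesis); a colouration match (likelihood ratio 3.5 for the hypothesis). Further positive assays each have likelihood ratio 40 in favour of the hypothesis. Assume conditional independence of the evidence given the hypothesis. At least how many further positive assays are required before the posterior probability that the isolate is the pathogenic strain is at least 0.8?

Prior odds = 0.021/0.979 = 21/979.
Combined Bayes factor of the evidence already in hand = 3 × 1.3 × 3.5 = 13.65.
Odds after that evidence = (21/979) × 13.65 = 5733/19580.
Target odds = 0.8/0.2 = 4.
Need 40ⁿ ≥ 4 ÷ (5733/19580) = 78320/5733.
40¹ = 40, which meets the required 78320/5733; so n = 1.

1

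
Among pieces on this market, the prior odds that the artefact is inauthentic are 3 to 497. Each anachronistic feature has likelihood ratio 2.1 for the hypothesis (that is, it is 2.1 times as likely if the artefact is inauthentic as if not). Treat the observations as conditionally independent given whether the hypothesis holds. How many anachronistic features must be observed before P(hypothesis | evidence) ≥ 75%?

9

Prior odds = 3/497.
Likelihood ratio per anachronistic feature = 2.1.
Target odds: 0.75 ÷ 0.25 = 3.
Need (3/497) × 2.1ⁿ ≥ 3, i.e. 2.1ⁿ ≥ 497.
2.1⁸ ≈378.229 falls short of 497 but 2.1⁹ ≈794.28 reaches it, so n = 9.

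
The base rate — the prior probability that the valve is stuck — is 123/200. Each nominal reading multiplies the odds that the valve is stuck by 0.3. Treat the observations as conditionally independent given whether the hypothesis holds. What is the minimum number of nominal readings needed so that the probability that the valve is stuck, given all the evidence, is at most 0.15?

2

Prior odds = 0.615/0.385 = 123/77.
Likelihood ratio per nominal reading = 0.3.
Target posterior odds = 0.15/0.85 = 3/17.
Need (123/77) × 0.3ⁿ ≤ 3/17, i.e. 0.3ⁿ ≤ 77/697.
0.3¹ = 0.3 is still above 77/697 but 0.3² = 0.09 is at or below it, so n = 2.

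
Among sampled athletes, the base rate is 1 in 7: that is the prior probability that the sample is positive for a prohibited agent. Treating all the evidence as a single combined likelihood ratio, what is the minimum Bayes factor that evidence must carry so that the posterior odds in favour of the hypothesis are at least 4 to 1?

24

Prior odds = (1/7)/(6/7) = 1/6.
Target odds = 4.
Required Bayes factor = 4 ÷ (1/6) = 24.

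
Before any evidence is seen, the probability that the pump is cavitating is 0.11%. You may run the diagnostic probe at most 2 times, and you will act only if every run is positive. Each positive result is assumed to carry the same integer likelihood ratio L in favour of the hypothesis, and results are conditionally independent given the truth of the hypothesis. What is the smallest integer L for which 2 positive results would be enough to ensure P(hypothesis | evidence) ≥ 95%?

Prior odds = 0.0011/0.9989 = 11/9989.
Target odds = 0.95/0.05 = 19.
Need L² ≥ 19 ÷ (11/9989) = 189791/11.
131² = 17161 < 189791/11 ≤ 17424 = 132², so L = 132.

132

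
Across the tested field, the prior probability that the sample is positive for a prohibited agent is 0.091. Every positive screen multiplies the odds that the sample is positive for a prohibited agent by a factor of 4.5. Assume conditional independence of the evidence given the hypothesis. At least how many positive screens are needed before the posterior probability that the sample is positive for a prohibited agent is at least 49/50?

Prior odds: 0.091 ÷ 0.909 = 91/909.
Likelihood ratio per positive screen = 4.5.
Target odds: 0.98 ÷ 0.02 = 49.
Require 4.5ⁿ ≥ 49 ÷ (91/909) = 6363/13.
4.5⁴ = 410.0625 falls short of 6363/13 but 4.5⁵ = 1845.28125 reaches it, so n = 5.

5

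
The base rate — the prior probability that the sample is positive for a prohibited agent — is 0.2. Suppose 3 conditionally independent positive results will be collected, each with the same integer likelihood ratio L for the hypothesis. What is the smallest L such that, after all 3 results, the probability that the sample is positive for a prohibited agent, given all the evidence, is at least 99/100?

8

Prior odds = 0.2/0.8 = 0.25.
Target odds = 0.99/0.01 = 99.
Need L³ ≥ 99 ÷ 0.25 = 396.
7³ = 343 < 396 ≤ 512 = 8³, so L = 8.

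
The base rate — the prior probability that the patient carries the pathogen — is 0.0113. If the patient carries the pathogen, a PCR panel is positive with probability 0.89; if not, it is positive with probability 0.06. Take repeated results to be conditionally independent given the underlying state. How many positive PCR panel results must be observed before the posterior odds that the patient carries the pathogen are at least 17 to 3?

3

Prior odds = 0.0113/0.9887 = 113/9887.
Likelihood ratio of a positive = 0.89/0.06 = 89/6.
Target odds = 17/3.
Need (113/9887) × (89/6)ⁿ ≥ 17/3, i.e. (89/6)ⁿ ≥ 168079/339.
(89/6)² = 7921/36 falls short of 168079/339 but (89/6)³ = 704969/216 reaches it, so n = 3.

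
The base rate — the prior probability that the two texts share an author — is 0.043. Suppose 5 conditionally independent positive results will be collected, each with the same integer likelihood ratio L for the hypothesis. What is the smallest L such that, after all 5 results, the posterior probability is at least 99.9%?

8

Prior odds = 0.043/0.957 = 43/957.
Target odds = 0.999/0.001 = 999.
Need L⁵ ≥ 999 ÷ (43/957) = 956043/43.
7⁵ = 16807 < 956043/43 ≤ 32768 = 8⁵, so L = 8.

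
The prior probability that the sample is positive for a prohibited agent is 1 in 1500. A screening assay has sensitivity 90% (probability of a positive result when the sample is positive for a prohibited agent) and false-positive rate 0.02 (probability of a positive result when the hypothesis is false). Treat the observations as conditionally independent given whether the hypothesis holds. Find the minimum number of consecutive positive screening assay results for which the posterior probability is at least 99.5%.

4

Prior odds = (1/1500)/(1499/1500) = 1/1499.
Likelihood ratio of a positive result = 0.9/0.02 = 45.
Target posterior odds = 0.995/0.005 = 199.
Need (1/1499) × 45ⁿ ≥ 199, i.e. 45ⁿ ≥ 298301.
45³ = 91125 falls short of 298301 but 45⁴ = 4100625 reaches it, so n = 4.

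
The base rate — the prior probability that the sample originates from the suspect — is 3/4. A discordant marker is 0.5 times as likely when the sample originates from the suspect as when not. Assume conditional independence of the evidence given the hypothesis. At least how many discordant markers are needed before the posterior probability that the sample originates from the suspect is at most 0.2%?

11

Prior odds = 0.75/0.25 = 3.
Likelihood ratio per discordant marker = 0.5.
Target odds: 0.002 ÷ 0.998 = 1/499.
Need 3 × 0.5ⁿ ≤ 1/499, i.e. 0.5ⁿ ≤ 1/1497.
0.5¹⁰ = 1/1024 is still above 1/1497 but 0.5¹¹ = 1/2048 is at or below it, so n = 11.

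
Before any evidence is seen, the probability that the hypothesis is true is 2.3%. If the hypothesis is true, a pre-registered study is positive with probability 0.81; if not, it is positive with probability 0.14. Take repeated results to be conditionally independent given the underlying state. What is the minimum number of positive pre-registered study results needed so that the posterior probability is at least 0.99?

5

Prior odds = 0.023/0.977 = 23/977.
Likelihood ratio of a positive = 0.81/0.14 = 81/14.
Target odds: 0.99 ÷ 0.01 = 99.
Need (23/977) × (81/14)ⁿ ≥ 99, i.e. (81/14)ⁿ ≥ 96723/23.
(81/14)⁴ = 43046721/38416 falls short of 96723/23 but (81/14)⁵ ≈6483.13 reaches it, so n = 5.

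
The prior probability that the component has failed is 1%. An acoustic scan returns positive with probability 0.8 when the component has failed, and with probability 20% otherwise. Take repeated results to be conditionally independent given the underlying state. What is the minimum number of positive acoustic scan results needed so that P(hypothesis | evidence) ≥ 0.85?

Prior odds = 0.01/0.99 = 1/99.
Likelihood ratio of a positive result = 0.8/0.2 = 4.
Target odds: 0.85 ÷ 0.15 = 17/3.
Require 4ⁿ ≥ 17/3 ÷ (1/99) = 561.
4⁴ = 256 falls short of 561 but 4⁵ = 1024 reaches it, so n = 5.

5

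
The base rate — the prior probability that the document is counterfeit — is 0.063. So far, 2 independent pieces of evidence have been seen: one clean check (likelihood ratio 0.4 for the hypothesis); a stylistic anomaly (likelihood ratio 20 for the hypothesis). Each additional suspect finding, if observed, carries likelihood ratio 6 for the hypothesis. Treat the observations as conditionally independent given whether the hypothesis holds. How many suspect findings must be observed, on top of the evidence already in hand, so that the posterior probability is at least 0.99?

Prior odds = 0.063/0.937 = 63/937.
Combined Bayes factor of the evidence already in hand = 0.4 × 20 = 8.
Odds after that evidence = (63/937) × 8 = 504/937.
Target odds = 0.99/0.01 = 99.
Need 6ⁿ ≥ 99 ÷ (504/937) = 10307/56.
6² = 36 falls short of 10307/56 but 6³ = 216 reaches it, so n = 3.

3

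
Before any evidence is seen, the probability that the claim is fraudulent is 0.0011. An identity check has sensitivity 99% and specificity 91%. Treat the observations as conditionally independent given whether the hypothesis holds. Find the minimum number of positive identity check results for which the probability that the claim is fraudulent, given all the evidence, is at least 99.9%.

Prior odds: 0.0011 ÷ 0.9989 = 11/9989.
False-positive rate = 1 − 0.91 = 0.09; likelihood ratio of a positive = 0.99/0.09 = 11.
Target odds: 0.999 ÷ 0.001 = 999.
Need (11/9989) × 11ⁿ ≥ 999, i.e. 11ⁿ ≥ 9979011/11.
11⁵ = 161051 falls short of 9979011/11 but 11⁶ = 1771561 reaches it, so n = 6.

6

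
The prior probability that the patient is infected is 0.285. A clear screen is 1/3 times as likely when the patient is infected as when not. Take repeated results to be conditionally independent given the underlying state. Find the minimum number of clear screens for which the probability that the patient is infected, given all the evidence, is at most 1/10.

Prior odds = 0.285/0.715 = 57/143.
Likelihood ratio per clear screen = 1/3.
Target odds: 0.1 ÷ 0.9 = 1/9.
Require (1/3)ⁿ ≤ 1/9 ÷ (57/143) = 143/513.
(1/3)¹ = 1/3 is still above 143/513 but (1/3)² = 1/9 is at or below it, so n = 2.

2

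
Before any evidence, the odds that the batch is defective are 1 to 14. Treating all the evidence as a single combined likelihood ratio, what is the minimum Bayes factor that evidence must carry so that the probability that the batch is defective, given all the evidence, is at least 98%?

686

Prior odds = 1/14.
Target odds = 0.98/0.02 = 49.
Required Bayes factor = 49 ÷ (1/14) = 686.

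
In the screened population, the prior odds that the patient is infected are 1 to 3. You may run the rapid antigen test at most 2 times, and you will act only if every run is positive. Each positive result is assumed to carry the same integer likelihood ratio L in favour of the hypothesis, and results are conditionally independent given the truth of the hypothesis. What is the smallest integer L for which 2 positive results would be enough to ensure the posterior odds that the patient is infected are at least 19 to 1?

8

Prior odds = 1/3.
Target odds = 19.
Need L² ≥ 19 ÷ (1/3) = 57.
7² = 49 < 57 ≤ 64 = 8², so L = 8.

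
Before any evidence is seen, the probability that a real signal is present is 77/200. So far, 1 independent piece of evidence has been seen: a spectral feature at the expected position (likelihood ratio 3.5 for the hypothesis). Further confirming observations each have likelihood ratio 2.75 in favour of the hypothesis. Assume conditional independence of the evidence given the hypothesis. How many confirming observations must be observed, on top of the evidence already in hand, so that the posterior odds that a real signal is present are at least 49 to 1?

Prior odds = 0.385/0.615 = 77/123.
Bayes factor of the evidence already in hand = 3.5.
Odds after that evidence = (77/123) × 3.5 = 539/246.
Target odds = 49.
Need 2.75ⁿ ≥ 49 ÷ (539/246) = 246/11.
2.75³ = 20.796875 falls short of 246/11 but 2.75⁴ = 57.19140625 reaches it, so n = 4.

4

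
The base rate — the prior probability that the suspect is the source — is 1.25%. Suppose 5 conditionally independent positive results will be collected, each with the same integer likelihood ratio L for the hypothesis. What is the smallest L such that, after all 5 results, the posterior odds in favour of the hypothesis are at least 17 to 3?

4

Prior odds = 0.0125/0.9875 = 1/79.
Target odds = 17/3.
Need L⁵ ≥ 17/3 ÷ (1/79) = 1343/3.
3⁵ = 243 < 1343/3 ≤ 1024 = 4⁵, so L = 4.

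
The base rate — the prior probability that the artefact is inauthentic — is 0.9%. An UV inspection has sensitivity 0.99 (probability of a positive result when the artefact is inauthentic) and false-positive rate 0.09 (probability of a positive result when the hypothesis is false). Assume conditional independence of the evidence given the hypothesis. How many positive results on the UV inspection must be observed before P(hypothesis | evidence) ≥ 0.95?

4

Prior odds: 0.009 ÷ 0.991 = 9/991.
Likelihood ratio of a positive result = 0.99/0.09 = 11.
Target odds: 0.95 ÷ 0.05 = 19.
Require 11ⁿ ≥ 19 ÷ (9/991) = 18829/9.
11³ = 1331 falls short of 18829/9 but 11⁴ = 14641 reaches it, so n = 4.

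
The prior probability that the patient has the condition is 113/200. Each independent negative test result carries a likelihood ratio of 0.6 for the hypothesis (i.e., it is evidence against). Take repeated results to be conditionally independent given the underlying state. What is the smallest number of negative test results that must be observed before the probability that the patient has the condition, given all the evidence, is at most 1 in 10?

5

Prior odds: 0.565 ÷ 0.435 = 113/87.
Likelihood ratio per negative test result = 0.6.
Target odds: 0.1 ÷ 0.9 = 1/9.
Need (113/87) × 0.6ⁿ ≤ 1/9, i.e. 0.6ⁿ ≤ 29/339.
0.6⁴ = 0.1296 is still above 29/339 but 0.6⁵ = 0.07776 is at or below it, so n = 5.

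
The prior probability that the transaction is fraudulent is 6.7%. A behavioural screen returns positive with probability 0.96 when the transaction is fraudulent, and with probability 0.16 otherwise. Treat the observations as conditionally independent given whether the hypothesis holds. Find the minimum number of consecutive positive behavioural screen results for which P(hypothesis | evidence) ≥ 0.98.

4

Prior odds = 0.067/0.933 = 67/933.
Likelihood ratio of a positive result = 0.96/0.16 = 6.
Target odds: 0.98 ÷ 0.02 = 49.
Need (67/933) × 6ⁿ ≥ 49, i.e. 6ⁿ ≥ 45717/67.
6³ = 216 falls short of 45717/67 but 6⁴ = 1296 reaches it, so n = 4.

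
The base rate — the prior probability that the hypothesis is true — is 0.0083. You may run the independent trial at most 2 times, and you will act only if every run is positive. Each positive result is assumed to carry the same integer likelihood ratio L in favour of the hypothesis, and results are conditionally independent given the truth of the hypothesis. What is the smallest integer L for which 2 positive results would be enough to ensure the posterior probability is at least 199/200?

Prior odds = 0.0083/0.9917 = 83/9917.
Target odds = 0.995/0.005 = 199.
Need L² ≥ 199 ÷ (83/9917) = 1973483/83.
154² = 23716 < 1973483/83 ≤ 24025 = 155², so L = 155.

155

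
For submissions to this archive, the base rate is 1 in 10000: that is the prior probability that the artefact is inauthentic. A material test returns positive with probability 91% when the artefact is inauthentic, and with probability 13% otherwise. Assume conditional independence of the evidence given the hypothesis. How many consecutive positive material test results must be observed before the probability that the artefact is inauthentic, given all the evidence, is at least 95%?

7

Prior odds = 0.0001/0.9999 = 1/9999.
Likelihood ratio of a positive result = 0.91/0.13 = 7.
Target odds: 0.95 ÷ 0.05 = 19.
Require 7ⁿ ≥ 19 ÷ (1/9999) = 189981.
7⁶ = 117649 falls short of 189981 but 7⁷ = 823543 reaches it, so n = 7.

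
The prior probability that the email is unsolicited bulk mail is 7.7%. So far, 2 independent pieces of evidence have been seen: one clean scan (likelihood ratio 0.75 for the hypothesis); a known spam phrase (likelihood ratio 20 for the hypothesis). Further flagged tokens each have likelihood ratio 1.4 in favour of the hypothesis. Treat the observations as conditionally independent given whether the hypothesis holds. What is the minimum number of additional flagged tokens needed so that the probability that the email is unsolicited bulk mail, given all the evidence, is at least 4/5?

Prior odds = 0.077/0.923 = 77/923.
Combined Bayes factor of the evidence already in hand = 0.75 × 20 = 15.
Odds after that evidence = (77/923) × 15 = 1155/923.
Target odds = 0.8/0.2 = 4.
Need 1.4ⁿ ≥ 4 ÷ (1155/923) = 3692/1155.
1.4³ = 2.744 falls short of 3692/1155 but 1.4⁴ = 3.8416 reaches it, so n = 4.

4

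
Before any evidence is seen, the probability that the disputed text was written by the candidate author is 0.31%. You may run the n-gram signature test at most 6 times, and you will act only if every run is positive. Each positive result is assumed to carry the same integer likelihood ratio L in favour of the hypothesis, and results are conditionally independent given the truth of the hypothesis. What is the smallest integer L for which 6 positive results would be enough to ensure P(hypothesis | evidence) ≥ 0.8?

Prior odds = 0.0031/0.9969 = 31/9969.
Target odds = 0.8/0.2 = 4.
Need L⁶ ≥ 4 ÷ (31/9969) = 39876/31.
3⁶ = 729 < 39876/31 ≤ 4096 = 4⁶, so L = 4.

4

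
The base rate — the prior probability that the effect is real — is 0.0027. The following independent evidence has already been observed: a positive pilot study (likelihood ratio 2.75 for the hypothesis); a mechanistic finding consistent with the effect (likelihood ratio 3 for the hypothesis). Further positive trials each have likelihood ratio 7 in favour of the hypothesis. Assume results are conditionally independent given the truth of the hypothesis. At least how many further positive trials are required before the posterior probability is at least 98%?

Prior odds = 0.0027/0.9973 = 27/9973.
Combined Bayes factor of the evidence already in hand = 2.75 × 3 = 8.25.
Odds after that evidence = (27/9973) × 8.25 = 891/39892.
Target odds = 0.98/0.02 = 49.
Need 7ⁿ ≥ 49 ÷ (891/39892) = 1954708/891.
7³ = 343 falls short of 1954708/891 but 7⁴ = 2401 reaches it, so n = 4.

4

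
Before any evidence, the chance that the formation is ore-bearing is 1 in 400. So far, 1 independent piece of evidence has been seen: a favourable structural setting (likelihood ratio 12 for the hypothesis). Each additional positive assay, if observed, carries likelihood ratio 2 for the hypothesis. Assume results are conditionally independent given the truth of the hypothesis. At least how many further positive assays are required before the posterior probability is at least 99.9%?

16

Prior odds = 0.0025/0.9975 = 1/399.
Bayes factor of the evidence already in hand = 12.
Odds after that evidence = (1/399) × 12 = 4/133.
Target odds = 0.999/0.001 = 999.
Need 2ⁿ ≥ 999 ÷ (4/133) = 33216.75.
2¹⁵ = 32768 falls short of 33216.75 but 2¹⁶ = 65536 reaches it, so n = 16.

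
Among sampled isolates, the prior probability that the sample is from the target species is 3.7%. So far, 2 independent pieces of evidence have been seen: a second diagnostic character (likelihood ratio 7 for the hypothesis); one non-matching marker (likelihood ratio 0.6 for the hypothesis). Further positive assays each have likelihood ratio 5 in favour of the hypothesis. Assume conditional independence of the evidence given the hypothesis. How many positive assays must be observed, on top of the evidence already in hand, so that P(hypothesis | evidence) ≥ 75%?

2

Prior odds = 0.037/0.963 = 37/963.
Combined Bayes factor of the evidence already in hand = 7 × 0.6 = 4.2.
Odds after that evidence = (37/963) × 4.2 = 259/1605.
Target odds = 0.75/0.25 = 3.
Need 5ⁿ ≥ 3 ÷ (259/1605) = 4815/259.
5¹ = 5 falls short of 4815/259 but 5² = 25 reaches it, so n = 2.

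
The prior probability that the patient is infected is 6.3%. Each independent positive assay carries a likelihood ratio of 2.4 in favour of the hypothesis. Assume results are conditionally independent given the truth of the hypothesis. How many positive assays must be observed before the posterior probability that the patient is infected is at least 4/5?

5

Prior odds = 0.063/0.937 = 63/937.
Likelihood ratio per positive assay = 2.4.
Target posterior odds = 0.8/0.2 = 4.
Require 2.4ⁿ ≥ 4 ÷ (63/937) = 3748/63.
2.4⁴ = 33.1776 falls short of 3748/63 but 2.4⁵ = 79.62624 reaches it, so n = 5.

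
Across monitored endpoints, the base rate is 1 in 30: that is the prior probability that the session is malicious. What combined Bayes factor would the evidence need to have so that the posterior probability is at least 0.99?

2871

Prior odds = (1/30)/(29/30) = 1/29.
Target odds = 0.99/0.01 = 99.
Required Bayes factor = 99 ÷ (1/29) = 2871.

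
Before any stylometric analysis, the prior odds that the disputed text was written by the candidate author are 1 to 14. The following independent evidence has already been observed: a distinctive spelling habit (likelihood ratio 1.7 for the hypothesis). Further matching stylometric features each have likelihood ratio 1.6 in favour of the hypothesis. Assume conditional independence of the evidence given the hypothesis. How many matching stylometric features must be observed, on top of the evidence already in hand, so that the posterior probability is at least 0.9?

Prior odds = 1/14.
Bayes factor of the evidence already in hand = 1.7.
Odds after that evidence = (1/14) × 1.7 = 17/140.
Target odds = 0.9/0.1 = 9.
Need 1.6ⁿ ≥ 9 ÷ (17/140) = 1260/17.
1.6⁹ = 134217728/1953125 falls short of 1260/17 but 1.6¹⁰ ≈109.951 reaches it, so n = 10.

10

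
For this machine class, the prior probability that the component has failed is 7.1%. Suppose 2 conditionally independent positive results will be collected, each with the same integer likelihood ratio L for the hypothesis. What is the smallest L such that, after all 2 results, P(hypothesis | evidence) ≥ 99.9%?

115

Prior odds = 0.071/0.929 = 71/929.
Target odds = 0.999/0.001 = 999.
Need L² ≥ 999 ÷ (71/929) = 928071/71.
114² = 12996 < 928071/71 ≤ 13225 = 115², so L = 115.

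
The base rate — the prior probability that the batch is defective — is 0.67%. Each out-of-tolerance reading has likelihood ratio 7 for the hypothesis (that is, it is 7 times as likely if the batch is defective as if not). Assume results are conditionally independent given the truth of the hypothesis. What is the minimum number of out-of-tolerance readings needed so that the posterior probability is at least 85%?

4

Prior odds: 0.0067 ÷ 0.9933 = 67/9933.
Likelihood ratio per out-of-tolerance reading = 7.
Target odds: 0.85 ÷ 0.15 = 17/3.
Need (67/9933) × 7ⁿ ≥ 17/3, i.e. 7ⁿ ≥ 56287/67.
7³ = 343 falls short of 56287/67 but 7⁴ = 2401 reaches it, so n = 4.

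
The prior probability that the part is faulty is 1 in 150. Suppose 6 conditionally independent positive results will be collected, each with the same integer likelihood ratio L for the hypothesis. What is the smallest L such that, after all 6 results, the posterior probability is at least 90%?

Prior odds = (1/150)/(149/150) = 1/149.
Target odds = 0.9/0.1 = 9.
Need L⁶ ≥ 9 ÷ (1/149) = 1341.
3⁶ = 729 < 1341 ≤ 4096 = 4⁶, so L = 4.

4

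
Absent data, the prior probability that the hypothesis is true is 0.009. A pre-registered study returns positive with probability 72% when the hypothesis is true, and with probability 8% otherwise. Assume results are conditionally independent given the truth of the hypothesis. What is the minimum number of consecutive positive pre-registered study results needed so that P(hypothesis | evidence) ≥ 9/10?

Prior odds = 0.009/0.991 = 9/991.
Likelihood ratio of a positive result = 0.72/0.08 = 9.
Target posterior odds = 0.9/0.1 = 9.
Require 9ⁿ ≥ 9 ÷ (9/991) = 991.
9³ = 729 falls short of 991 but 9⁴ = 6561 reaches it, so n = 4.

4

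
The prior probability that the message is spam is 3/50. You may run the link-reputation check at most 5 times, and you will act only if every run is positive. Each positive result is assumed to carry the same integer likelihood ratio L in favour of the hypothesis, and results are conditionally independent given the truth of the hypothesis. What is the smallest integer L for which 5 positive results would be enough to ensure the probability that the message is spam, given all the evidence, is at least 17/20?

Prior odds = 0.06/0.94 = 3/47.
Target odds = 0.85/0.15 = 17/3.
Need L⁵ ≥ 17/3 ÷ (3/47) = 799/9.
2⁵ = 32 < 799/9 ≤ 243 = 3⁵, so L = 3.

3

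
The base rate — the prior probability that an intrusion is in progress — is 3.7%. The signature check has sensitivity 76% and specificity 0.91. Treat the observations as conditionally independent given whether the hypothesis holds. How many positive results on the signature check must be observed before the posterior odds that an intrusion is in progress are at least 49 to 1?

Prior odds: 0.037 ÷ 0.963 = 37/963.
False-positive rate = 1 − 0.91 = 0.09; likelihood ratio of a positive = 0.76/0.09 = 76/9.
Target odds = 49.
Need (37/963) × (76/9)ⁿ ≥ 49, i.e. (76/9)ⁿ ≥ 47187/37.
(76/9)³ = 438976/729 falls short of 47187/37 but (76/9)⁴ = 33362176/6561 reaches it, so n = 4.

4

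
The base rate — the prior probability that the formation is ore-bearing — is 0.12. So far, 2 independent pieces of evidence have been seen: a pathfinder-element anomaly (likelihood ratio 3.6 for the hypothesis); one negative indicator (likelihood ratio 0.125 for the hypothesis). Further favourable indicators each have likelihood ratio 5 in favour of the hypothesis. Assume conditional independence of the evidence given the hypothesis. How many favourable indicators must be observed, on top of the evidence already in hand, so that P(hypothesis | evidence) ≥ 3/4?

3

Prior odds = 0.12/0.88 = 3/22.
Combined Bayes factor of the evidence already in hand = 3.6 × 0.125 = 0.45.
Odds after that evidence = (3/22) × 0.45 = 27/440.
Target odds = 0.75/0.25 = 3.
Need 5ⁿ ≥ 3 ÷ (27/440) = 440/9.
5² = 25 falls short of 440/9 but 5³ = 125 reaches it, so n = 3.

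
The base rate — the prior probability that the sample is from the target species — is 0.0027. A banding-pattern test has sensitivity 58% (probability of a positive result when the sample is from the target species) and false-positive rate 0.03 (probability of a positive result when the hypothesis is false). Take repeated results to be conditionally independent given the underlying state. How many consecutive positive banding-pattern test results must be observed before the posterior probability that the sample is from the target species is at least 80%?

Prior odds = 0.0027/0.9973 = 27/9973.
Likelihood ratio of a positive result = 0.58/0.03 = 58/3.
Target odds: 0.8 ÷ 0.2 = 4.
Need (27/9973) × (58/3)ⁿ ≥ 4, i.e. (58/3)ⁿ ≥ 39892/27.
(58/3)² = 3364/9 falls short of 39892/27 but (58/3)³ = 195112/27 reaches it, so n = 3.

3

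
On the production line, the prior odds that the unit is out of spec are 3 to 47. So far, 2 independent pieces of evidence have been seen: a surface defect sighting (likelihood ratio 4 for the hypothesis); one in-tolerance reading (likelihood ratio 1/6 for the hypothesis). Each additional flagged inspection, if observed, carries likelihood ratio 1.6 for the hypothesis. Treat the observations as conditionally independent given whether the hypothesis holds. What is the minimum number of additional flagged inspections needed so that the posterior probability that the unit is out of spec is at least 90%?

Prior odds = 3/47.
Combined Bayes factor of the evidence already in hand = 4 × (1/6) = 2/3.
Odds after that evidence = (3/47) × 2/3 = 2/47.
Target odds = 0.9/0.1 = 9.
Need 1.6ⁿ ≥ 9 ÷ (2/47) = 211.5.
1.6¹¹ ≈175.922 falls short of 211.5 but 1.6¹² ≈281.475 reaches it, so n = 12.

12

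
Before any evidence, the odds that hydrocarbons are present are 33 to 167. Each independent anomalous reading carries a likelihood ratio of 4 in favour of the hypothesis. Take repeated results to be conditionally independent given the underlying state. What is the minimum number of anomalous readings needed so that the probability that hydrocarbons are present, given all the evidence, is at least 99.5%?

5

Prior odds = 33/167.
Likelihood ratio per anomalous reading = 4.
Target odds: 0.995 ÷ 0.005 = 199.
Require 4ⁿ ≥ 199 ÷ (33/167) = 33233/33.
4⁴ = 256 falls short of 33233/33 but 4⁵ = 1024 reaches it, so n = 5.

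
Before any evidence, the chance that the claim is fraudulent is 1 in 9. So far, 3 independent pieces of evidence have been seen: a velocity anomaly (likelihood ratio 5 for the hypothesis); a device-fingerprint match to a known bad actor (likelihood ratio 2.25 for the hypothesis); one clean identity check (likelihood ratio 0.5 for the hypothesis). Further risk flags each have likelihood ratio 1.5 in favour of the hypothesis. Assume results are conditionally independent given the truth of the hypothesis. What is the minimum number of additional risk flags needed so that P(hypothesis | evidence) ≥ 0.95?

Prior odds = (1/9)/(8/9) = 0.125.
Combined Bayes factor of the evidence already in hand = 5 × 2.25 × 0.5 = 5.625.
Odds after that evidence = 0.125 × 5.625 = 0.703125.
Target odds = 0.95/0.05 = 19.
Need 1.5ⁿ ≥ 19 ÷ 0.703125 = 1216/45.
1.5⁸ = 25.62890625 falls short of 1216/45 but 1.5⁹ = 19683/512 reaches it, so n = 9.

9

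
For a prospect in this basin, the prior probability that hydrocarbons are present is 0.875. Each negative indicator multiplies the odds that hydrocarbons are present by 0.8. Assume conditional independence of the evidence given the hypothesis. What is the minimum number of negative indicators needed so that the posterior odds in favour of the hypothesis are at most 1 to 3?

14

Prior odds: 0.875 ÷ 0.125 = 7.
Likelihood ratio per negative indicator = 0.8.
Target odds = 1/3.
Require 0.8ⁿ ≤ 1/3 ÷ 7 = 1/21.
0.8¹³ ≈0.0549756 is still above 1/21 but 0.8¹⁴ ≈0.0439805 is at or below it, so n = 14.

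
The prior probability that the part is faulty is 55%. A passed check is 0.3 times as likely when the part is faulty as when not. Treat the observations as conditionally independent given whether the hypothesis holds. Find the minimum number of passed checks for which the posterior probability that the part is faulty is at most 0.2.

Prior odds: 0.55 ÷ 0.45 = 11/9.
Likelihood ratio per passed check = 0.3.
Target odds: 0.2 ÷ 0.8 = 0.25.
Require 0.3ⁿ ≤ 0.25 ÷ (11/9) = 9/44.
0.3¹ = 0.3 is still above 9/44 but 0.3² = 0.09 is at or below it, so n = 2.

2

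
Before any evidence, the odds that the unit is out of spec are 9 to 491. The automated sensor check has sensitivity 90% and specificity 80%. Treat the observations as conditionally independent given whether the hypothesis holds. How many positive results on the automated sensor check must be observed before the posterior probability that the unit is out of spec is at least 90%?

5

Prior odds = 9/491.
False-positive rate = 1 − 0.8 = 0.2; likelihood ratio of a positive = 0.9/0.2 = 4.5.
Target odds: 0.9 ÷ 0.1 = 9.
Require 4.5ⁿ ≥ 9 ÷ (9/491) = 491.
4.5⁴ = 410.0625 falls short of 491 but 4.5⁵ = 1845.28125 reaches it, so n = 5.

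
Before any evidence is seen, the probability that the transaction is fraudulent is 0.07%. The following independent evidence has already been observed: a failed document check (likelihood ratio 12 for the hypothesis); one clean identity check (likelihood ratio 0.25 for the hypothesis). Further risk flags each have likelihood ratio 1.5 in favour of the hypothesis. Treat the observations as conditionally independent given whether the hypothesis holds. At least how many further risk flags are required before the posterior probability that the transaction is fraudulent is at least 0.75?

18

Prior odds = 0.0007/0.9993 = 7/9993.
Combined Bayes factor of the evidence already in hand = 12 × 0.25 = 3.
Odds after that evidence = (7/9993) × 3 = 7/3331.
Target odds = 0.75/0.25 = 3.
Need 1.5ⁿ ≥ 3 ÷ (7/3331) = 9993/7.
1.5¹⁷ = 129140163/131072 falls short of 9993/7 but 1.5¹⁸ = 387420489/262144 reaches it, so n = 18.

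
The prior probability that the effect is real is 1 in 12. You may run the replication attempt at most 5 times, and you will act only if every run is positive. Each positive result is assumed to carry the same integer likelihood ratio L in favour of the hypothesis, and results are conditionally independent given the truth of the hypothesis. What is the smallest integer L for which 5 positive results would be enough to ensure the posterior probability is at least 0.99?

Prior odds = (1/12)/(11/12) = 1/11.
Target odds = 0.99/0.01 = 99.
Need L⁵ ≥ 99 ÷ (1/11) = 1089.
4⁵ = 1024 < 1089 ≤ 3125 = 5⁵, so L = 5.

5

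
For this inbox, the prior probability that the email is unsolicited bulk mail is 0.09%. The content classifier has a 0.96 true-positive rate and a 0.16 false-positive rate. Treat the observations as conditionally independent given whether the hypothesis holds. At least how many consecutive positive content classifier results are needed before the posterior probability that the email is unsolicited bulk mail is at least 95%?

Prior odds: 0.0009 ÷ 0.9991 = 9/9991.
Likelihood ratio of a positive result = 0.96/0.16 = 6.
Target posterior odds = 0.95/0.05 = 19.
Require 6ⁿ ≥ 19 ÷ (9/9991) = 189829/9.
6⁵ = 7776 falls short of 189829/9 but 6⁶ = 46656 reaches it, so n = 6.

6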